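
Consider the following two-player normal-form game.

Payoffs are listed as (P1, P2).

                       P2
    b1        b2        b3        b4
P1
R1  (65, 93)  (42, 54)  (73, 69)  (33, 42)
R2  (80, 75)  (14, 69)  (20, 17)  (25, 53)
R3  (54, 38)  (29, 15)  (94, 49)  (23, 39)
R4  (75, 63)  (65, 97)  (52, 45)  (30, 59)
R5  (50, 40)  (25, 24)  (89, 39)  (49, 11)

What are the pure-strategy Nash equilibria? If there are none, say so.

The pure Nash equilibria are (R2, b1); (R3, b3); (R4, b2).

Check each profile: it is a Nash equilibrium iff no player can strictly gain by switching unilaterally.
(R1, b1): P1 can switch to R2 (65 → 80). Not NE.
(R1, b2): P1 can switch to R4 (42 → 65). Not NE.
(R1, b3): P1 can switch to R3 (73 → 94). Not NE.
(R1, b4): P1 can switch to R5 (33 → 49). Not NE.
(R2, b1): P1 gets 80, best alternative 75; P2 gets 75, best alternative 69. No profitable deviation — NE.
(R2, b2): P1 can switch to R1 (14 → 42). Not NE.
(R2, b3): P1 can switch to R1 (20 → 73). Not NE.
(R2, b4): P1 can switch to R1 (25 → 33). Not NE.
(R3, b1): P1 can switch to R1 (54 → 65). Not NE.
(R3, b2): P1 can switch to R1 (29 → 42). Not NE.
(R3, b3): P1 gets 94, best alternative 89; P2 gets 49, best alternative 39. No profitable deviation — NE.
(R3, b4): P1 can switch to R1 (23 → 33). Not NE.
(R4, b1): P1 can switch to R2 (75 → 80). Not NE.
(R4, b2): P1 gets 65, best alternative 42; P2 gets 97, best alternative 63. No profitable deviation — NE.
(R4, b3): P1 can switch to R1 (52 → 73). Not NE.
(The remaining 5 profiles each have a profitable deviation by the same check.)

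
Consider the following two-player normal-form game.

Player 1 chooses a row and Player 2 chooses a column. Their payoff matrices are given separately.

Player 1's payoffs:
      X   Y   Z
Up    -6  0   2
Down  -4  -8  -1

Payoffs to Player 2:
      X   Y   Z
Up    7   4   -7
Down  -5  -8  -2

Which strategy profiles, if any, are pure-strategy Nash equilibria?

There is no pure-strategy Nash equilibrium.

Player 1 against X: payoffs -6, -4 → best response Down.
Player 1 against Y: payoffs 0, -8 → best response Up.
Player 1 against Z: payoffs 2, -1 → best response Up.
Player 2 against Up: payoffs 7, 4, -7 → best response X.
Player 2 against Down: payoffs -5, -8, -2 → best response Z.
No profile is a mutual best response for all players.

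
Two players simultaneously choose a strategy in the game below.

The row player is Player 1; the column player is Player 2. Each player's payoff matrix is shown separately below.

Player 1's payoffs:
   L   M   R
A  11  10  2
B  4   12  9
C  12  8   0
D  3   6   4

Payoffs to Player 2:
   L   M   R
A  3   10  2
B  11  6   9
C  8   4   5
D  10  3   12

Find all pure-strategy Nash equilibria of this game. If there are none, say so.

Player 1 against L: payoffs 11, 4, 12, 3 → best response C.
Player 1 against M: payoffs 10, 12, 8, 6 → best response B.
Player 1 against R: payoffs 2, 9, 0, 4 → best response B.
Player 2 against A: payoffs 3, 10, 2 → best response M.
Player 2 against B: payoffs 11, 6, 9 → best response L.
Player 2 against C: payoffs 8, 4, 5 → best response L.
Player 2 against D: payoffs 10, 3, 12 → best response R.
Mutual best responses: (C, L).

The unique pure-strategy Nash equilibrium is (C, L).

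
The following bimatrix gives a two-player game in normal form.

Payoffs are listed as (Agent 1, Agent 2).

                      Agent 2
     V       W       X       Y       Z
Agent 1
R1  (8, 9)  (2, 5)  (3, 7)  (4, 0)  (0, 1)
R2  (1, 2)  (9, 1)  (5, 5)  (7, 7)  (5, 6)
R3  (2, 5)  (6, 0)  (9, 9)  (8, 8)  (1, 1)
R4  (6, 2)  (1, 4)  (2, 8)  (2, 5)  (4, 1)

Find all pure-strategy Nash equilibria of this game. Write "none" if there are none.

The pure Nash equilibria are (R1, V) and (R3, X).

Agent 1 against V: payoffs 8, 1, 2, 6 → best response R1.
Agent 1 against W: payoffs 2, 9, 6, 1 → best response R2.
Agent 1 against X: payoffs 3, 5, 9, 2 → best response R3.
Agent 1 against Y: payoffs 4, 7, 8, 2 → best response R3.
Agent 1 against Z: payoffs 0, 5, 1, 4 → best response R2.
Agent 2 against R1: payoffs 9, 5, 7, 0, 1 → best response V.
Agent 2 against R2: payoffs 2, 1, 5, 7, 6 → best response Y.
Agent 2 against R3: payoffs 5, 0, 9, 8, 1 → best response X.
Agent 2 against R4: payoffs 2, 4, 8, 5, 1 → best response X.
Mutual best responses: (R1, V); (R3, X).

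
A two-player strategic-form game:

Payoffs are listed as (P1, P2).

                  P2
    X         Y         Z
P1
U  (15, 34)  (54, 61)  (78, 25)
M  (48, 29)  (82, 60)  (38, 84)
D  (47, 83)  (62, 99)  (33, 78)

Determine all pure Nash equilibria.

This game has no pure Nash equilibrium.

(U, X): P1 can switch to M (15 → 48). Not NE.
(U, Y): P1 can switch to M (54 → 82). Not NE.
(U, Z): P2 can switch to X (25 → 34). Not NE.
(M, X): P2 can switch to Y (29 → 60). Not NE.
(M, Y): P2 can switch to Z (60 → 84). Not NE.
(M, Z): P1 can switch to U (38 → 78). Not NE.
(D, X): P1 can switch to M (47 → 48). Not NE.
(D, Y): P1 can switch to M (62 → 82). Not NE.
(D, Z): P1 can switch to U (33 → 78). Not NE.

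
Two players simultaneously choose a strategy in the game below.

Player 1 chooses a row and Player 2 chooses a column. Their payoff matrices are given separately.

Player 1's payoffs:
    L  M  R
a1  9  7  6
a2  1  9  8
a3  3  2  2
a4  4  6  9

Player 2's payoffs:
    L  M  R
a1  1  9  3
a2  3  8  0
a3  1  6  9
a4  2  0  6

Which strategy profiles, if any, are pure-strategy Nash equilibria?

(a2, M); (a4, R)

For each strategy profile, look for a profitable unilateral deviation.
(a1, L): Player 2 can switch to M (1 → 9). Not NE.
(a1, M): Player 1 can switch to a2 (7 → 9). Not NE.
(a1, R): Player 1 can switch to a2 (6 → 8). Not NE.
(a2, L): Player 1 can switch to a1 (1 → 9). Not NE.
(a2, M): Player 1 gets 9, best alternative 7; Player 2 gets 8, best alternative 3. No profitable deviation — NE.
(a2, R): Player 1 can switch to a4 (8 → 9). Not NE.
(a3, L): Player 1 can switch to a1 (3 → 9). Not NE.
(a3, M): Player 1 can switch to a1 (2 → 7). Not NE.
(a3, R): Player 1 can switch to a1 (2 → 6). Not NE.
(a4, L): Player 1 can switch to a1 (4 → 9). Not NE.
(a4, M): Player 1 can switch to a1 (6 → 7). Not NE.
(a4, R): Player 1 gets 9, best alternative 8; Player 2 gets 6, best alternative 2. No profitable deviation — NE.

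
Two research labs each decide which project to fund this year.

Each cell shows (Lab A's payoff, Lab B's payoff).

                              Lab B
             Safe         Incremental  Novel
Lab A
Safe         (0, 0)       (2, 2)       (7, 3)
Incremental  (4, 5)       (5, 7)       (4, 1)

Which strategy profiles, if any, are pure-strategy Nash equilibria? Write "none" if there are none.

Lab A against Safe: payoffs 0, 4 → best response Incremental.
Lab A against Incremental: payoffs 2, 5 → best response Incremental.
Lab A against Novel: payoffs 7, 4 → best response Safe.
Lab B against Safe: payoffs 0, 2, 3 → best response Novel.
Lab B against Incremental: payoffs 5, 7, 1 → best response Incremental.
Mutual best responses: (Safe, Novel); (Incremental, Incremental).

Pure-strategy Nash equilibria: (Safe, Novel), (Incremental, Incremental)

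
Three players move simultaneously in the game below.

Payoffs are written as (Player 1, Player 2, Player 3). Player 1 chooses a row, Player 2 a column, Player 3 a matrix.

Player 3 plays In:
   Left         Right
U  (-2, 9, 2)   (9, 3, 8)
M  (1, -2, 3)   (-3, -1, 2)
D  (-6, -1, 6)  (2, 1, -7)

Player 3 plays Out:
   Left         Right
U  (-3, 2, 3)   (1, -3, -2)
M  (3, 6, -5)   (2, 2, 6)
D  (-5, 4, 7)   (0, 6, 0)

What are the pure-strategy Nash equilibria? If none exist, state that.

For each player, find the best response to each opponent profile; mutual best responses are the pure NE.
Player 1 against (Left, In): payoffs -2, 1, -6 → best response M.
Player 1 against (Left, Out): payoffs -3, 3, -5 → best response M.
Player 1 against (Right, In): payoffs 9, -3, 2 → best response U.
Player 1 against (Right, Out): payoffs 1, 2, 0 → best response M.
Player 2 against (U, In): payoffs 9, 3 → best response Left.
Player 2 against (U, Out): payoffs 2, -3 → best response Left.
Player 2 against (M, In): payoffs -2, -1 → best response Right.
Player 2 against (M, Out): payoffs 6, 2 → best response Left.
Player 2 against (D, In): payoffs -1, 1 → best response Right.
Player 2 against (D, Out): payoffs 4, 6 → best response Right.
Player 3 against (U, Left): payoffs 2, 3 → best response Out.
Player 3 against (U, Right): payoffs 8, -2 → best response In.
Player 3 against (M, Left): payoffs 3, -5 → best response In.
Player 3 against (M, Right): payoffs 2, 6 → best response Out.
Player 3 against (D, Left): payoffs 6, 7 → best response Out.
Player 3 against (D, Right): payoffs -7, 0 → best response Out.
No profile is a mutual best response for all players.

No pure-strategy Nash equilibrium.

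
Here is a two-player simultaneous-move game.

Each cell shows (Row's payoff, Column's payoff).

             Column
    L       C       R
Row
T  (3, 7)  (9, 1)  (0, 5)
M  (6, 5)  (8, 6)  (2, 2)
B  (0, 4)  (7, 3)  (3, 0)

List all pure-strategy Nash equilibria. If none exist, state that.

Check each profile: it is a Nash equilibrium iff no player can strictly gain by switching unilaterally.
(T, L): Row can switch to M (3 → 6). Not NE.
(T, C): Column can switch to L (1 → 7). Not NE.
(T, R): Row can switch to M (0 → 2). Not NE.
(M, L): Column can switch to C (5 → 6). Not NE.
(M, C): Row can switch to T (8 → 9). Not NE.
(M, R): Row can switch to B (2 → 3). Not NE.
(B, L): Row can switch to T (0 → 3). Not NE.
(B, C): Row can switch to T (7 → 9). Not NE.
(The remaining 1 profile has a profitable deviation by the same check.)

This game has no pure Nash equilibrium.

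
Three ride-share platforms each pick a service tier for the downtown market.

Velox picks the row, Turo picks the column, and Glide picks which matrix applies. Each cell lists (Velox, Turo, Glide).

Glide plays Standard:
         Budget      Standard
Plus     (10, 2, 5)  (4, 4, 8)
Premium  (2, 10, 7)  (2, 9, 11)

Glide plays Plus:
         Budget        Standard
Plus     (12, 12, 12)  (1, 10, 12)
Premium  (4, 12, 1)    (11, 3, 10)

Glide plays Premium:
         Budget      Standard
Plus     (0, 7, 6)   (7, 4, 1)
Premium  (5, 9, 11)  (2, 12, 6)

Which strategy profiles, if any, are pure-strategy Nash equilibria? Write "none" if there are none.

For each player, find the best response to each opponent profile; mutual best responses are the pure NE.
Velox against (Budget, Standard): payoffs 10, 2 → best response Plus.
Velox against (Budget, Plus): payoffs 12, 4 → best response Plus.
Velox against (Budget, Premium): payoffs 0, 5 → best response Premium.
Velox against (Standard, Standard): payoffs 4, 2 → best response Plus.
Velox against (Standard, Plus): payoffs 1, 11 → best response Premium.
Velox against (Standard, Premium): payoffs 7, 2 → best response Plus.
Turo against (Plus, Standard): payoffs 2, 4 → best response Standard.
Turo against (Plus, Plus): payoffs 12, 10 → best response Budget.
Turo against (Plus, Premium): payoffs 7, 4 → best response Budget.
Turo against (Premium, Standard): payoffs 10, 9 → best response Budget.
Turo against (Premium, Plus): payoffs 12, 3 → best response Budget.
Turo against (Premium, Premium): payoffs 9, 12 → best response Standard.
Glide against (Plus, Budget): payoffs 5, 12, 6 → best response Plus.
Glide against (Plus, Standard): payoffs 8, 12, 1 → best response Plus.
Glide against (Premium, Budget): payoffs 7, 1, 11 → best response Premium.
Glide against (Premium, Standard): payoffs 11, 10, 6 → best response Standard.
Mutual best responses: (Plus, Budget, Plus).

Pure NE: (Plus, Budget, Plus)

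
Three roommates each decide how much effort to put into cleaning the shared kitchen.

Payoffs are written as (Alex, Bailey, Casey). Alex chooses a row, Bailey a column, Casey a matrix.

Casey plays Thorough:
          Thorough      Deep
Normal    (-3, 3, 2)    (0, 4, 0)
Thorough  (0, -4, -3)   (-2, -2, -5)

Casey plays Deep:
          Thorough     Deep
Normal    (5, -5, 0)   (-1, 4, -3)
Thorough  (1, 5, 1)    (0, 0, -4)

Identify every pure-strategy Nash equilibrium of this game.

(Normal, Deep, Thorough)

For each player, find the best response to each opponent profile; mutual best responses are the pure NE.
Alex against (Thorough, Thorough): payoffs -3, 0 → best response Thorough.
Alex against (Thorough, Deep): payoffs 5, 1 → best response Normal.
Alex against (Deep, Thorough): payoffs 0, -2 → best response Normal.
Alex against (Deep, Deep): payoffs -1, 0 → best response Thorough.
Bailey against (Normal, Thorough): payoffs 3, 4 → best response Deep.
Bailey against (Normal, Deep): payoffs -5, 4 → best response Deep.
Bailey against (Thorough, Thorough): payoffs -4, -2 → best response Deep.
Bailey against (Thorough, Deep): payoffs 5, 0 → best response Thorough.
Casey against (Normal, Thorough): payoffs 2, 0 → best response Thorough.
Casey against (Normal, Deep): payoffs 0, -3 → best response Thorough.
Casey against (Thorough, Thorough): payoffs -3, 1 → best response Deep.
Casey against (Thorough, Deep): payoffs -5, -4 → best response Deep.
Mutual best responses: (Normal, Deep, Thorough).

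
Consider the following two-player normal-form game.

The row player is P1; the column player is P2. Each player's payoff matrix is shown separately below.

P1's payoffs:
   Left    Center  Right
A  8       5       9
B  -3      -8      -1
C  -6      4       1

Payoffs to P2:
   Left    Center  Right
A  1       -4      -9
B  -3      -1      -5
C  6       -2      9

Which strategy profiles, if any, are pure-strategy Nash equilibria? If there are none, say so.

For each player, find the best response to each opponent profile; mutual best responses are the pure NE.
P1 against Left: payoffs 8, -3, -6 → best response A.
P1 against Center: payoffs 5, -8, 4 → best response A.
P1 against Right: payoffs 9, -1, 1 → best response A.
P2 against A: payoffs 1, -4, -9 → best response Left.
P2 against B: payoffs -3, -1, -5 → best response Center.
P2 against C: payoffs 6, -2, 9 → best response Right.
Mutual best responses: (A, Left).

(A, Left)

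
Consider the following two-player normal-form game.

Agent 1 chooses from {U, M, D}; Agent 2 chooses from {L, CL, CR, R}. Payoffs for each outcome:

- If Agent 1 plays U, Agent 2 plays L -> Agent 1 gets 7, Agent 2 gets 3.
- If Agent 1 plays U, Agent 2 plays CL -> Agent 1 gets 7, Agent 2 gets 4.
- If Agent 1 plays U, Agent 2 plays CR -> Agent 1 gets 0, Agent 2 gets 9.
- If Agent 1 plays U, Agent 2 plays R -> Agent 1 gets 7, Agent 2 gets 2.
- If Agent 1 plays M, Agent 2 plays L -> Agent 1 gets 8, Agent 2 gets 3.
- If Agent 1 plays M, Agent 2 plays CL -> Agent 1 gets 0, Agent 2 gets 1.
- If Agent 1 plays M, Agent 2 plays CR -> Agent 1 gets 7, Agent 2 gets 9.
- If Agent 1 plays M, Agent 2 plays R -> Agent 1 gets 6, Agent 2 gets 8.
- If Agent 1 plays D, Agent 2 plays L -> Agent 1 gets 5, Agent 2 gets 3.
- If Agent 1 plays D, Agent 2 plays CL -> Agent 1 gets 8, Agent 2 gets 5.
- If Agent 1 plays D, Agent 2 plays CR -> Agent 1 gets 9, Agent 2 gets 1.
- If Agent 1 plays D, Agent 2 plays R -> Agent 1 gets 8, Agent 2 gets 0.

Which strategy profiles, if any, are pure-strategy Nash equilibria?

Pure NE: (D, CL)

For each strategy profile, look for a profitable unilateral deviation.
(U, L): Agent 1 can switch to M (7 → 8). Not NE.
(U, CL): Agent 1 can switch to D (7 → 8). Not NE.
(U, CR): Agent 1 can switch to M (0 → 7). Not NE.
(U, R): Agent 1 can switch to D (7 → 8). Not NE.
(M, L): Agent 2 can switch to CR (3 → 9). Not NE.
(M, CL): Agent 1 can switch to U (0 → 7). Not NE.
(M, CR): Agent 1 can switch to D (7 → 9). Not NE.
(M, R): Agent 1 can switch to U (6 → 7). Not NE.
(D, L): Agent 1 can switch to U (5 → 7). Not NE.
(D, CL): Agent 1 gets 8, best alternative 7; Agent 2 gets 5, best alternative 3. No profitable deviation — NE.
(D, CR): Agent 2 can switch to L (1 → 3). Not NE.
(D, R): Agent 2 can switch to L (0 → 3). Not NE.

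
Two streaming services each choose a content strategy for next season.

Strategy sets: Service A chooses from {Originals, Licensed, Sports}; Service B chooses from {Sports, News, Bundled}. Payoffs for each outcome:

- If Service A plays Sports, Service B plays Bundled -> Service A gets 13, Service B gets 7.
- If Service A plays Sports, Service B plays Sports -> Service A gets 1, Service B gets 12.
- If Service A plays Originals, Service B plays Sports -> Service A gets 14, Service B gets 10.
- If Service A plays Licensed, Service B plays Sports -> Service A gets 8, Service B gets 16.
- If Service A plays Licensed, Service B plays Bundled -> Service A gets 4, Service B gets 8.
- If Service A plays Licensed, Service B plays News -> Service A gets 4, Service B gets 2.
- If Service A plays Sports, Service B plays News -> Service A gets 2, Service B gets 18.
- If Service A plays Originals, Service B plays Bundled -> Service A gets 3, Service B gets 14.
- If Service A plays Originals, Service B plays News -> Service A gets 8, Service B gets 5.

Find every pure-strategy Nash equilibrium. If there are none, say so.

No pure-strategy Nash equilibrium.

(Originals, Sports): Service B can switch to Bundled (10 → 14). Not NE.
(Originals, News): Service B can switch to Sports (5 → 10). Not NE.
(Originals, Bundled): Service A can switch to Licensed (3 → 4). Not NE.
(Licensed, Sports): Service A can switch to Originals (8 → 14). Not NE.
(Licensed, News): Service A can switch to Originals (4 → 8). Not NE.
(Licensed, Bundled): Service A can switch to Sports (4 → 13). Not NE.
(Sports, Sports): Service A can switch to Originals (1 → 14). Not NE.
(Sports, News): Service A can switch to Originals (2 → 8). Not NE.
(Sports, Bundled): Service B can switch to Sports (7 → 12). Not NE.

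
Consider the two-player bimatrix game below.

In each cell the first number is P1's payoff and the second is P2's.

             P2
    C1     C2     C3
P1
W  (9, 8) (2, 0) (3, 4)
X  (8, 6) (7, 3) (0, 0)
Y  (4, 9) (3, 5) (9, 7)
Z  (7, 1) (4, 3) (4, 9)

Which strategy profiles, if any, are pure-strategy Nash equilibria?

Mark each player's best response to every combination of opponents' strategies; a profile where every player is best-responding is a pure Nash equilibrium.
P1 against C1: payoffs 9, 8, 4, 7 → best response W.
P1 against C2: payoffs 2, 7, 3, 4 → best response X.
P1 against C3: payoffs 3, 0, 9, 4 → best response Y.
P2 against W: payoffs 8, 0, 4 → best response C1.
P2 against X: payoffs 6, 3, 0 → best response C1.
P2 against Y: payoffs 9, 5, 7 → best response C1.
P2 against Z: payoffs 1, 3, 9 → best response C3.
Mutual best responses: (W, C1).

(W, C1)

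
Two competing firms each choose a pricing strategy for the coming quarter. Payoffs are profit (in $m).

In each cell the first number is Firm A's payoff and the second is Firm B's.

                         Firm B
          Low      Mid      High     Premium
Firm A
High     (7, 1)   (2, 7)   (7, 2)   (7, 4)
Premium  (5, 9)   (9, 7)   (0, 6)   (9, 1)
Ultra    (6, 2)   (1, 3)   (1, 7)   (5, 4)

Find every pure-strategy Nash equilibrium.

Mark each player's best response to every combination of opponents' strategies; a profile where every player is best-responding is a pure Nash equilibrium.
Firm A against Low: payoffs 7, 5, 6 → best response High.
Firm A against Mid: payoffs 2, 9, 1 → best response Premium.
Firm A against High: payoffs 7, 0, 1 → best response High.
Firm A against Premium: payoffs 7, 9, 5 → best response Premium.
Firm B against High: payoffs 1, 7, 2, 4 → best response Mid.
Firm B against Premium: payoffs 9, 7, 6, 1 → best response Low.
Firm B against Ultra: payoffs 2, 3, 7, 4 → best response High.
No profile is a mutual best response for all players.

There is no pure-strategy Nash equilibrium.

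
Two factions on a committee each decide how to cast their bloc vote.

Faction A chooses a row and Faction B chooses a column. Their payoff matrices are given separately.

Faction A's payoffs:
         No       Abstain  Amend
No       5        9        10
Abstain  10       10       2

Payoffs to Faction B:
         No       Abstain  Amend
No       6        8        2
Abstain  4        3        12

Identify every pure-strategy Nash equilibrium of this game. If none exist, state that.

No pure-strategy Nash equilibrium.

For each strategy profile, look for a profitable unilateral deviation.
(No, No): Faction A can switch to Abstain (5 → 10). Not NE.
(No, Abstain): Faction A can switch to Abstain (9 → 10). Not NE.
(No, Amend): Faction B can switch to No (2 → 6). Not NE.
(Abstain, No): Faction B can switch to Amend (4 → 12). Not NE.
(Abstain, Abstain): Faction B can switch to No (3 → 4). Not NE.
(Abstain, Amend): Faction A can switch to No (2 → 10). Not NE.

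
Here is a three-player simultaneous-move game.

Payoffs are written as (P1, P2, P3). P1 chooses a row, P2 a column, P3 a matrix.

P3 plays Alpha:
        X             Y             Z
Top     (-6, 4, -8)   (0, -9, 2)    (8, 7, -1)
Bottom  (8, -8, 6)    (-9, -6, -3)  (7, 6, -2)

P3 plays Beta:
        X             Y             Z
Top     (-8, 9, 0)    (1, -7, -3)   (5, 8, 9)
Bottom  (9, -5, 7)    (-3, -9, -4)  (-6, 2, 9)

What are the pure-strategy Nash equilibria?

P1 against (X, Alpha): payoffs -6, 8 → best response Bottom.
P1 against (X, Beta): payoffs -8, 9 → best response Bottom.
P1 against (Y, Alpha): payoffs 0, -9 → best response Top.
P1 against (Y, Beta): payoffs 1, -3 → best response Top.
P1 against (Z, Alpha): payoffs 8, 7 → best response Top.
P1 against (Z, Beta): payoffs 5, -6 → best response Top.
P2 against (Top, Alpha): payoffs 4, -9, 7 → best response Z.
P2 against (Top, Beta): payoffs 9, -7, 8 → best response X.
P2 against (Bottom, Alpha): payoffs -8, -6, 6 → best response Z.
P2 against (Bottom, Beta): payoffs -5, -9, 2 → best response Z.
P3 against (Top, X): payoffs -8, 0 → best response Beta.
P3 against (Top, Y): payoffs 2, -3 → best response Alpha.
P3 against (Top, Z): payoffs -1, 9 → best response Beta.
P3 against (Bottom, X): payoffs 6, 7 → best response Beta.
P3 against (Bottom, Y): payoffs -3, -4 → best response Alpha.
P3 against (Bottom, Z): payoffs -2, 9 → best response Beta.
No profile is a mutual best response for all players.

No pure-strategy Nash equilibrium.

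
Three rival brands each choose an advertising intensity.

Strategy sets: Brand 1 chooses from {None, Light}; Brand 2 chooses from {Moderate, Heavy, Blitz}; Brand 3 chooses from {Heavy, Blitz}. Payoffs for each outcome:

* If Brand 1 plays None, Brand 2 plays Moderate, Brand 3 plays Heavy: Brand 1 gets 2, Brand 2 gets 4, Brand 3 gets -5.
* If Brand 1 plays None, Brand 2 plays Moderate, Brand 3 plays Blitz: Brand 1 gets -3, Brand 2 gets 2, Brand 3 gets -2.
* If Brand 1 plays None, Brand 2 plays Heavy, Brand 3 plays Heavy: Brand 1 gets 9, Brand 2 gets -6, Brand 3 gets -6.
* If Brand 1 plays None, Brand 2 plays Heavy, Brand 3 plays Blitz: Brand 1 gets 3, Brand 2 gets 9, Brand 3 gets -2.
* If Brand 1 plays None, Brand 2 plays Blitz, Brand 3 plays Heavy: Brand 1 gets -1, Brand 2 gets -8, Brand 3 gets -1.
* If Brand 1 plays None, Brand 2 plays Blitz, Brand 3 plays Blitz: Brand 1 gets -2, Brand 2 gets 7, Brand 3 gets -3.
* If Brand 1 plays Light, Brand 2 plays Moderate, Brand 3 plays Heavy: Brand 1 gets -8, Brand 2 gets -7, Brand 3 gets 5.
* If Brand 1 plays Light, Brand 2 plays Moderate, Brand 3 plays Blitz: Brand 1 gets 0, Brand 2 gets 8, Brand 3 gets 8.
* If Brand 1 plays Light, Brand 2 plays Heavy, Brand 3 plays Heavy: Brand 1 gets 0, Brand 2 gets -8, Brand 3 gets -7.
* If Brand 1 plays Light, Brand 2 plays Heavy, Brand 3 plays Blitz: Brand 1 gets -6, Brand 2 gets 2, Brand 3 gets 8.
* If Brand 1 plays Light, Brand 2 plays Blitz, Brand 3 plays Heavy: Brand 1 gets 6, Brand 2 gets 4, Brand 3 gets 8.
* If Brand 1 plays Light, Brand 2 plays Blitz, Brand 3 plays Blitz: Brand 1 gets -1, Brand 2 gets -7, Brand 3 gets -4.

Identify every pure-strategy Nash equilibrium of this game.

(None, Moderate, Heavy): Brand 3 can switch to Blitz (-5 → -2). Not NE.
(None, Moderate, Blitz): Brand 1 can switch to Light (-3 → 0). Not NE.
(None, Heavy, Heavy): Brand 2 can switch to Moderate (-6 → 4). Not NE.
(None, Heavy, Blitz): Brand 1 gets 3, best alternative -6; Brand 2 gets 9, best alternative 7; Brand 3 gets -2, best alternative -6. No profitable deviation — NE.
(None, Blitz, Heavy): Brand 1 can switch to Light (-1 → 6). Not NE.
(None, Blitz, Blitz): Brand 1 can switch to Light (-2 → -1). Not NE.
(Light, Moderate, Heavy): Brand 1 can switch to None (-8 → 2). Not NE.
(Light, Moderate, Blitz): Brand 1 gets 0, best alternative -3; Brand 2 gets 8, best alternative 2; Brand 3 gets 8, best alternative 5. No profitable deviation — NE.
(Light, Blitz, Heavy): Brand 1 gets 6, best alternative -1; Brand 2 gets 4, best alternative -7; Brand 3 gets 8, best alternative -4. No profitable deviation — NE.
(The remaining 3 profiles each have a profitable deviation by the same check.)

(None, Heavy, Blitz) and (Light, Moderate, Blitz) and (Light, Blitz, Heavy)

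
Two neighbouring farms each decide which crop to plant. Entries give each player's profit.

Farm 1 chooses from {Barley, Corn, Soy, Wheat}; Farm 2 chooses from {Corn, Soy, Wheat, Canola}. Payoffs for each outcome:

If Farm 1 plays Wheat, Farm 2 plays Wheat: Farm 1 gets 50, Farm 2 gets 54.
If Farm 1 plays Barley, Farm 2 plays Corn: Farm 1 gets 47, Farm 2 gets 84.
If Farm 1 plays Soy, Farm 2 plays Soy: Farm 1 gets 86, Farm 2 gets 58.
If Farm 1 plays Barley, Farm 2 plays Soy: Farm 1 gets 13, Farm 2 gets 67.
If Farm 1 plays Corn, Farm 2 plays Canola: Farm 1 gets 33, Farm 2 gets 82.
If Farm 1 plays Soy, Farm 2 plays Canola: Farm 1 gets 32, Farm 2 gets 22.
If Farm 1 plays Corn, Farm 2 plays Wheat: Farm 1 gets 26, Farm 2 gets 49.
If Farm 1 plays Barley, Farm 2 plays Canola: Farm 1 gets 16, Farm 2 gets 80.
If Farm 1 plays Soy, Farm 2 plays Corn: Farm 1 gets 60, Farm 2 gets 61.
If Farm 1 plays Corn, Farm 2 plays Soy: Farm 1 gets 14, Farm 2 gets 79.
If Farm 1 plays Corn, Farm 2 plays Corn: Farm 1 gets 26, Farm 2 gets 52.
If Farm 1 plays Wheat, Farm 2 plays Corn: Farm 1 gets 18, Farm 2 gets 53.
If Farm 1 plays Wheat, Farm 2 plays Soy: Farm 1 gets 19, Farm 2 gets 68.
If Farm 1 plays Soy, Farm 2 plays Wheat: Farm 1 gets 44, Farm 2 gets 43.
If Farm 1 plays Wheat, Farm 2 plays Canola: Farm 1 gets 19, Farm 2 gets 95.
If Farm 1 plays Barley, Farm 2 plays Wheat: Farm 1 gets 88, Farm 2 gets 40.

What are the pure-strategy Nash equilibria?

Farm 1 against Corn: payoffs 47, 26, 60, 18 → best response Soy.
Farm 1 against Soy: payoffs 13, 14, 86, 19 → best response Soy.
Farm 1 against Wheat: payoffs 88, 26, 44, 50 → best response Barley.
Farm 1 against Canola: payoffs 16, 33, 32, 19 → best response Corn.
Farm 2 against Barley: payoffs 84, 67, 40, 80 → best response Corn.
Farm 2 against Corn: payoffs 52, 79, 49, 82 → best response Canola.
Farm 2 against Soy: payoffs 61, 58, 43, 22 → best response Corn.
Farm 2 against Wheat: payoffs 53, 68, 54, 95 → best response Canola.
Mutual best responses: (Corn, Canola); (Soy, Corn).

The pure Nash equilibria are (Corn, Canola), (Soy, Corn).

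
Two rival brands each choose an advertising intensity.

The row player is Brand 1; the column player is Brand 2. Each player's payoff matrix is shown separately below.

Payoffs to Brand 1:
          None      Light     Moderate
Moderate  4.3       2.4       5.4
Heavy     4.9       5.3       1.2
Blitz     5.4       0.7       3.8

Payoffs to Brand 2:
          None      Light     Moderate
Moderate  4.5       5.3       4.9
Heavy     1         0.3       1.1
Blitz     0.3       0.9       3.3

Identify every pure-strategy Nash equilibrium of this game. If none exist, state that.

Brand 1 against None: payoffs 4.3, 4.9, 5.4 → best response Blitz.
Brand 1 against Light: payoffs 2.4, 5.3, 0.7 → best response Heavy.
Brand 1 against Moderate: payoffs 5.4, 1.2, 3.8 → best response Moderate.
Brand 2 against Moderate: payoffs 4.5, 5.3, 4.9 → best response Light.
Brand 2 against Heavy: payoffs 1, 0.3, 1.1 → best response Moderate.
Brand 2 against Blitz: payoffs 0.3, 0.9, 3.3 → best response Moderate.
No profile is a mutual best response for all players.

none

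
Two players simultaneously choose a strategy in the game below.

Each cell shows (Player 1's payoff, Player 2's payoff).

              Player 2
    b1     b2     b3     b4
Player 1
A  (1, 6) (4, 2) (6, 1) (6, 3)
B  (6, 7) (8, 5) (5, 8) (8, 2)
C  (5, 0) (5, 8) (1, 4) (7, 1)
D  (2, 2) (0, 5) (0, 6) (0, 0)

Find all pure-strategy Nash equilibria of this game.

No pure-strategy Nash equilibrium.

Player 1 against b1: payoffs 1, 6, 5, 2 → best response B.
Player 1 against b2: payoffs 4, 8, 5, 0 → best response B.
Player 1 against b3: payoffs 6, 5, 1, 0 → best response A.
Player 1 against b4: payoffs 6, 8, 7, 0 → best response B.
Player 2 against A: payoffs 6, 2, 1, 3 → best response b1.
Player 2 against B: payoffs 7, 5, 8, 2 → best response b3.
Player 2 against C: payoffs 0, 8, 4, 1 → best response b2.
Player 2 against D: payoffs 2, 5, 6, 0 → best response b3.
No profile is a mutual best response for all players.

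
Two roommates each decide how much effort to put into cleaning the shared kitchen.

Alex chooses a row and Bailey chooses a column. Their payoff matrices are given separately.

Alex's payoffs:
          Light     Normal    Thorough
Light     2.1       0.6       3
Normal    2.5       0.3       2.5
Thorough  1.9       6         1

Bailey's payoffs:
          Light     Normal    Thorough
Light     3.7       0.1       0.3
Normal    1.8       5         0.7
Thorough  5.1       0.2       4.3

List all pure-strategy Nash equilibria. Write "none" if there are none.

(Light, Light): Alex can switch to Normal (2.1 → 2.5). Not NE.
(Light, Normal): Alex can switch to Thorough (0.6 → 6). Not NE.
(Light, Thorough): Bailey can switch to Light (0.3 → 3.7). Not NE.
(Normal, Light): Bailey can switch to Normal (1.8 → 5). Not NE.
(Normal, Normal): Alex can switch to Light (0.3 → 0.6). Not NE.
(Normal, Thorough): Alex can switch to Light (2.5 → 3). Not NE.
(Thorough, Light): Alex can switch to Light (1.9 → 2.1). Not NE.
(Thorough, Normal): Bailey can switch to Light (0.2 → 5.1). Not NE.
(The remaining 1 profile has a profitable deviation by the same check.)

No pure-strategy Nash equilibrium.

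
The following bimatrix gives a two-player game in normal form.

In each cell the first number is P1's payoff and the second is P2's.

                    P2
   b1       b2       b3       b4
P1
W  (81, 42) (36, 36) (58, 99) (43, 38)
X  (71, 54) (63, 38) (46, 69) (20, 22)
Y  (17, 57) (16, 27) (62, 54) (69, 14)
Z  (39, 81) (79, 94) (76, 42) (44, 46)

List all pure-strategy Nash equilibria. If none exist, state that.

Pure NE: (Z, b2)

P1 against b1: payoffs 81, 71, 17, 39 → best response W.
P1 against b2: payoffs 36, 63, 16, 79 → best response Z.
P1 against b3: payoffs 58, 46, 62, 76 → best response Z.
P1 against b4: payoffs 43, 20, 69, 44 → best response Y.
P2 against W: payoffs 42, 36, 99, 38 → best response b3.
P2 against X: payoffs 54, 38, 69, 22 → best response b3.
P2 against Y: payoffs 57, 27, 54, 14 → best response b1.
P2 against Z: payoffs 81, 94, 42, 46 → best response b2.
Mutual best responses: (Z, b2).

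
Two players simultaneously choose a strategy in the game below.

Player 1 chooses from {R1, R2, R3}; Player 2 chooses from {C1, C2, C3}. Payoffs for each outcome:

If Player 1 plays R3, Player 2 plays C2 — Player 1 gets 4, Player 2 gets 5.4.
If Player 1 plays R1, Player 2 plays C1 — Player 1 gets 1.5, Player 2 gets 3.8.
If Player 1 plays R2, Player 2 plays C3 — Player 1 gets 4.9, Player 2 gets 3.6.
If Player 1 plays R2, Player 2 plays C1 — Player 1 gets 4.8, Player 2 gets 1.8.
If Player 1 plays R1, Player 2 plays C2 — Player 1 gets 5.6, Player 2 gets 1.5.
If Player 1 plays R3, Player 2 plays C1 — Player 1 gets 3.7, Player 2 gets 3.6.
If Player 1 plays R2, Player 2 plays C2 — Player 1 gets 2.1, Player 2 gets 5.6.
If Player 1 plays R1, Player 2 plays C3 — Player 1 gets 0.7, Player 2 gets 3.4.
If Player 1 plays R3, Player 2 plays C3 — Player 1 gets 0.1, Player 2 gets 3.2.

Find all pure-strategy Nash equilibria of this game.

There is no pure-strategy Nash equilibrium.

Player 1 against C1: payoffs 1.5, 4.8, 3.7 → best response R2.
Player 1 against C2: payoffs 5.6, 2.1, 4 → best response R1.
Player 1 against C3: payoffs 0.7, 4.9, 0.1 → best response R2.
Player 2 against R1: payoffs 3.8, 1.5, 3.4 → best response C1.
Player 2 against R2: payoffs 1.8, 5.6, 3.6 → best response C2.
Player 2 against R3: payoffs 3.6, 5.4, 3.2 → best response C2.
No profile is a mutual best response for all players.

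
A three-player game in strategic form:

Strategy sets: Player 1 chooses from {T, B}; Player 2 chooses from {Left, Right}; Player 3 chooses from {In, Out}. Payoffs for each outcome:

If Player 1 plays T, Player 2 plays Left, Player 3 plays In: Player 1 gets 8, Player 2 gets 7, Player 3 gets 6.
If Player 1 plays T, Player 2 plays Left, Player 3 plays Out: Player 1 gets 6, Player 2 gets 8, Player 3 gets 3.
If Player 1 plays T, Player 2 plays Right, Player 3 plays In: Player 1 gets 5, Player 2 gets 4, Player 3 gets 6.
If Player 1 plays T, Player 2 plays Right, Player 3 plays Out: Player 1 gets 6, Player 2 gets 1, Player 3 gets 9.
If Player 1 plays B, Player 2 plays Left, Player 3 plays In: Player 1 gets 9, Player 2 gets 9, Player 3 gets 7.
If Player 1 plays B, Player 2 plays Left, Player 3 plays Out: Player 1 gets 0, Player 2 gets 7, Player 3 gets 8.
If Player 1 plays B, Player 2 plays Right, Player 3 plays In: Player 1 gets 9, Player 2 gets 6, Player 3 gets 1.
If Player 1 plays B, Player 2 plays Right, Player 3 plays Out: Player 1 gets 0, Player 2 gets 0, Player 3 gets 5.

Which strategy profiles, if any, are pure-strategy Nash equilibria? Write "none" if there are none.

No pure-strategy Nash equilibrium.

Check each profile: it is a Nash equilibrium iff no player can strictly gain by switching unilaterally.
(T, Left, In): Player 1 can switch to B (8 → 9). Not NE.
(T, Left, Out): Player 3 can switch to In (3 → 6). Not NE.
(T, Right, In): Player 1 can switch to B (5 → 9). Not NE.
(T, Right, Out): Player 2 can switch to Left (1 → 8). Not NE.
(B, Left, In): Player 3 can switch to Out (7 → 8). Not NE.
(B, Left, Out): Player 1 can switch to T (0 → 6). Not NE.
(The remaining 2 profiles each have a profitable deviation by the same check.)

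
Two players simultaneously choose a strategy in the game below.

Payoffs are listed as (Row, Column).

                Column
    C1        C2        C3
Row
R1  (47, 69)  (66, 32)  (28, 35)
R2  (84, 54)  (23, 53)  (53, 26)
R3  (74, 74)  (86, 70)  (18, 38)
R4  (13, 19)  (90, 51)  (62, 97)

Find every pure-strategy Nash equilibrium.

The pure Nash equilibria are (R2, C1), (R4, C3).

Row against C1: payoffs 47, 84, 74, 13 → best response R2.
Row against C2: payoffs 66, 23, 86, 90 → best response R4.
Row against C3: payoffs 28, 53, 18, 62 → best response R4.
Column against R1: payoffs 69, 32, 35 → best response C1.
Column against R2: payoffs 54, 53, 26 → best response C1.
Column against R3: payoffs 74, 70, 38 → best response C1.
Column against R4: payoffs 19, 51, 97 → best response C3.
Mutual best responses: (R2, C1); (R4, C3).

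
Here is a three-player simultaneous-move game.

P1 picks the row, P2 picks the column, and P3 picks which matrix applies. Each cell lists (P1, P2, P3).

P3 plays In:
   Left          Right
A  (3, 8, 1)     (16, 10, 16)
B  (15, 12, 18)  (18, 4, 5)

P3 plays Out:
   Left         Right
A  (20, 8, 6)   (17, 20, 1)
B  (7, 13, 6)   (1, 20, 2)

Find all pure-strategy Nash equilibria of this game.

Check each profile: it is a Nash equilibrium iff no player can strictly gain by switching unilaterally.
(A, Left, In): P1 can switch to B (3 → 15). Not NE.
(A, Left, Out): P2 can switch to Right (8 → 20). Not NE.
(A, Right, In): P1 can switch to B (16 → 18). Not NE.
(A, Right, Out): P3 can switch to In (1 → 16). Not NE.
(B, Left, In): P1 gets 15, best alternative 3; P2 gets 12, best alternative 4; P3 gets 18, best alternative 6. No profitable deviation — NE.
(B, Left, Out): P1 can switch to A (7 → 20). Not NE.
(B, Right, In): P2 can switch to Left (4 → 12). Not NE.
(B, Right, Out): P1 can switch to A (1 → 17). Not NE.

Pure NE: (B, Left, In)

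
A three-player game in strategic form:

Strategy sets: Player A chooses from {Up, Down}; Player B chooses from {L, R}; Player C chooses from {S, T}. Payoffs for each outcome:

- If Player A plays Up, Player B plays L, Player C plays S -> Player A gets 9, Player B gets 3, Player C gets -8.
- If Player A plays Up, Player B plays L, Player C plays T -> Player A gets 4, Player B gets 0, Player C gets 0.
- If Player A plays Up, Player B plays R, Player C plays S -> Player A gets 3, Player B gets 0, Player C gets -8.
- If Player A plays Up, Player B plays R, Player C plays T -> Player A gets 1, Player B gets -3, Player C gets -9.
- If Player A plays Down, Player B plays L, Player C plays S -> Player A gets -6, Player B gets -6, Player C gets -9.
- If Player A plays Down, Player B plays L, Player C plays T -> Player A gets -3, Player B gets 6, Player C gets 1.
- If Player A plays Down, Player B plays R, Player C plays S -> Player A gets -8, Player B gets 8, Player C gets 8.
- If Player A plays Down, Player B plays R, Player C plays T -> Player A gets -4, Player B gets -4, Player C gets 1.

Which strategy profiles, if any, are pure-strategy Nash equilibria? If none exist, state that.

(Up, L, S): Player C can switch to T (-8 → 0). Not NE.
(Up, L, T): Player A gets 4, best alternative -3; Player B gets 0, best alternative -3; Player C gets 0, best alternative -8. No profitable deviation — NE.
(Up, R, S): Player B can switch to L (0 → 3). Not NE.
(Up, R, T): Player B can switch to L (-3 → 0). Not NE.
(Down, L, S): Player A can switch to Up (-6 → 9). Not NE.
(Down, L, T): Player A can switch to Up (-3 → 4). Not NE.
(Down, R, S): Player A can switch to Up (-8 → 3). Not NE.
(Down, R, T): Player A can switch to Up (-4 → 1). Not NE.

(Up, L, T)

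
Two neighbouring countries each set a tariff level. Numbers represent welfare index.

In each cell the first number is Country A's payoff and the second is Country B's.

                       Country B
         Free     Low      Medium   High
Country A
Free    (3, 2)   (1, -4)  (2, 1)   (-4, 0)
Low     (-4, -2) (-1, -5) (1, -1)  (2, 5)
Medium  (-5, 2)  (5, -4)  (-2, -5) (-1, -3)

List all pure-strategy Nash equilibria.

The pure Nash equilibria are (Free, Free), (Low, High).

Mark each player's best response to every combination of opponents' strategies; a profile where every player is best-responding is a pure Nash equilibrium.
Country A against Free: payoffs 3, -4, -5 → best response Free.
Country A against Low: payoffs 1, -1, 5 → best response Medium.
Country A against Medium: payoffs 2, 1, -2 → best response Free.
Country A against High: payoffs -4, 2, -1 → best response Low.
Country B against Free: payoffs 2, -4, 1, 0 → best response Free.
Country B against Low: payoffs -2, -5, -1, 5 → best response High.
Country B against Medium: payoffs 2, -4, -5, -3 → best response Free.
Mutual best responses: (Free, Free); (Low, High).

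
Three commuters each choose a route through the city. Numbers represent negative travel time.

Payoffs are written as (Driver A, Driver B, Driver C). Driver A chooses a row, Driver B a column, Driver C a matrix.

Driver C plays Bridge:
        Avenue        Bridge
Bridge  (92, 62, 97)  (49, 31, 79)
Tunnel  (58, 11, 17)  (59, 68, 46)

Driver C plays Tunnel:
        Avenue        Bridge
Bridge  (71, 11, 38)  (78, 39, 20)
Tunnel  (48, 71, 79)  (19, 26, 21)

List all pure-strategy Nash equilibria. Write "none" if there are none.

Pure-strategy Nash equilibria: (Bridge, Avenue, Bridge), (Tunnel, Bridge, Bridge)

(Bridge, Avenue, Bridge): Driver A gets 92, best alternative 58; Driver B gets 62, best alternative 31; Driver C gets 97, best alternative 38. No profitable deviation — NE.
(Bridge, Avenue, Tunnel): Driver B can switch to Bridge (11 → 39). Not NE.
(Bridge, Bridge, Bridge): Driver A can switch to Tunnel (49 → 59). Not NE.
(Bridge, Bridge, Tunnel): Driver C can switch to Bridge (20 → 79). Not NE.
(Tunnel, Avenue, Bridge): Driver A can switch to Bridge (58 → 92). Not NE.
(Tunnel, Avenue, Tunnel): Driver A can switch to Bridge (48 → 71). Not NE.
(Tunnel, Bridge, Bridge): Driver A gets 59, best alternative 49; Driver B gets 68, best alternative 11; Driver C gets 46, best alternative 21. No profitable deviation — NE.
(Tunnel, Bridge, Tunnel): Driver A can switch to Bridge (19 → 78). Not NE.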